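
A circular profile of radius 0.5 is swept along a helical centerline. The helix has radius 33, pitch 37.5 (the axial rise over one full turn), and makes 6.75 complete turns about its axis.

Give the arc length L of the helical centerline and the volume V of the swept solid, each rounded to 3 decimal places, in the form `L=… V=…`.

L=1422.285 V=1117.060

2πR = 2π·33 = 207.345115
per-turn = √(207.345115² + 37.5²) = √(42991.9968 + 1406.25) = √44398.2468 = 210.708915
L = 6.75 × 210.708915 = 1422.285175
V = π·0.5² × L = 0.785398 × 1422.285175 = 1117.060164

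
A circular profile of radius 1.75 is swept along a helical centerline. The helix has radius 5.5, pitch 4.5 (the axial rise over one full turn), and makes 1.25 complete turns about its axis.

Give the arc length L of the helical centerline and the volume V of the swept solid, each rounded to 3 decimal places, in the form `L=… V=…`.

L=43.562 V=419.112

2πR = 2π·5.5 = 34.557519
per-turn = √(34.557519² + 4.5²) = √(1194.2221 + 20.25) = √1214.4721 = 34.849277
L = 1.25 × 34.849277 = 43.561597
V = π·1.75² × L = 9.621128 × 43.561597 = 419.111676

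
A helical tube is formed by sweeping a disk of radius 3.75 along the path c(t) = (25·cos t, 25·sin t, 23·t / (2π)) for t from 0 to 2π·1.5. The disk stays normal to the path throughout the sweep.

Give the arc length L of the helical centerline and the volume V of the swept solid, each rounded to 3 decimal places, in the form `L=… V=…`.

L=238.132 V=10520.343

2πR = 2π·25 = 157.079633
per-turn = √(157.079633² + 23²) = √(24674.0110 + 529) = √25203.0110 = 158.754562
L = 1.5 × 158.754562 = 238.131843
V = π·3.75² × L = 44.178647 × 238.131843 = 10520.342568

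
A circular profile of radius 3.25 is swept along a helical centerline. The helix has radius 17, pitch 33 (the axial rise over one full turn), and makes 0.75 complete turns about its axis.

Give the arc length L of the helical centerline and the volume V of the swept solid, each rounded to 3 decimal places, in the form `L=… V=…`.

2πR = 2π·17 = 106.814150
per-turn = √(106.814150² + 33²) = √(11409.2627 + 1089) = √12498.2627 = 111.795629
L = 0.75 × 111.795629 = 83.846722
V = π·3.25² × L = 33.183072 × 83.846722 = 2782.291841

L=83.847 V=2782.292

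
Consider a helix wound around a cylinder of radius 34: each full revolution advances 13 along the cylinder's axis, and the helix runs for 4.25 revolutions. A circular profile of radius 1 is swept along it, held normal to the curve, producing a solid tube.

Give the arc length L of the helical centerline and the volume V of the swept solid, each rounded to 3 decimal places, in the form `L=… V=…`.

2πR = 2π·34 = 213.628300
per-turn = √(213.628300² + 13²) = √(45637.0508 + 169) = √45806.0508 = 214.023482
L = 4.25 × 214.023482 = 909.599798
V = π·1² × L = 3.141593 × 909.599798 = 2857.592042

L=909.600 V=2857.592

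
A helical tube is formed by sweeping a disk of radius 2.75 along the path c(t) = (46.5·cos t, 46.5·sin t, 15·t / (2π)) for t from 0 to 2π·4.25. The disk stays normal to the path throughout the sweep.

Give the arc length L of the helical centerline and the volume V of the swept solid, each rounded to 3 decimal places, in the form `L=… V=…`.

2πR = 2π·46.5 = 292.168117
per-turn = √(292.168117² + 15²) = √(85362.2085 + 225) = √85587.2085 = 292.552916
L = 4.25 × 292.552916 = 1243.349892
V = π·2.75² × L = 23.758294 × 1243.349892 = 29539.872820

L=1243.350 V=29539.873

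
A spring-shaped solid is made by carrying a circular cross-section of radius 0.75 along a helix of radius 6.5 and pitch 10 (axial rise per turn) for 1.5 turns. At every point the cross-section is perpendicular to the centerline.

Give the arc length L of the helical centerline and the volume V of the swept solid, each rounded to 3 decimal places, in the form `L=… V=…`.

2πR = 2π·6.5 = 40.840704
per-turn = √(40.840704² + 10²) = √(1667.9631 + 100) = √1767.9631 = 42.047154
L = 1.5 × 42.047154 = 63.070731
V = π·0.75² × L = 1.767146 × 63.070731 = 111.455181

L=63.071 V=111.455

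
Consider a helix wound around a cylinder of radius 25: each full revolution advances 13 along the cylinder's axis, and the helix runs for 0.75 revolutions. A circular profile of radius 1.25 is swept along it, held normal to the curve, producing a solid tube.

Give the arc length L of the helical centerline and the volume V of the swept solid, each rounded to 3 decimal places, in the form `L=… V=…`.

L=118.212 V=580.274

2πR = 2π·25 = 157.079633
per-turn = √(157.079633² + 13²) = √(24674.0110 + 169) = √24843.0110 = 157.616658
L = 0.75 × 157.616658 = 118.212494
V = π·1.25² × L = 4.908739 × 118.212494 = 580.274222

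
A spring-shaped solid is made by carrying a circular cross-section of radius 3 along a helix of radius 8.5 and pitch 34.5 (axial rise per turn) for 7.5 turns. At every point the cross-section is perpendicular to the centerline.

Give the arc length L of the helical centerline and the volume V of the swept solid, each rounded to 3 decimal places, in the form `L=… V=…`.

L=476.859 V=13482.865

2πR = 2π·8.5 = 53.407075
per-turn = √(53.407075² + 34.5²) = √(2852.3157 + 1190.25) = √4042.5657 = 63.581174
L = 7.5 × 63.581174 = 476.858804
V = π·3² × L = 28.274334 × 476.858804 = 13482.865042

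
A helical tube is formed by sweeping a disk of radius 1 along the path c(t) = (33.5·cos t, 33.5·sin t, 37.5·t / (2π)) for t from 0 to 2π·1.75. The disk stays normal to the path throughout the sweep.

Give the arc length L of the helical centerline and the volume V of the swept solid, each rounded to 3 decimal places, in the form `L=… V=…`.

2πR = 2π·33.5 = 210.486708
per-turn = √(210.486708² + 37.5²) = √(44304.6542 + 1406.25) = √45710.9042 = 213.801085
L = 1.75 × 213.801085 = 374.151900
V = π·1² × L = 3.141593 × 374.151900 = 1175.432859

L=374.152 V=1175.433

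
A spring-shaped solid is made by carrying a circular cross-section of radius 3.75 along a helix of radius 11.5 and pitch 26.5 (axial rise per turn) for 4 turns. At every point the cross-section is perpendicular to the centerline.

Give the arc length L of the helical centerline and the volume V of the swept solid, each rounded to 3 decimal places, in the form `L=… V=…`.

L=307.851 V=13600.447

2πR = 2π·11.5 = 72.256631
per-turn = √(72.256631² + 26.5²) = √(5221.0207 + 702.25) = √5923.2707 = 76.962788
L = 4 × 76.962788 = 307.851152
V = π·3.75² × L = 44.178647 × 307.851152 = 13600.447268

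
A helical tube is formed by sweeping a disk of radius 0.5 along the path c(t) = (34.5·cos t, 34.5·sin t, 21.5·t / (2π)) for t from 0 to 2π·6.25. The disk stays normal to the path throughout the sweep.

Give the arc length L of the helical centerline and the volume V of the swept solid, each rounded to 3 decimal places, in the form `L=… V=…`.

2πR = 2π·34.5 = 216.769893
per-turn = √(216.769893² + 21.5²) = √(46989.1866 + 462.25) = √47451.4366 = 217.833506
L = 6.25 × 217.833506 = 1361.459416
V = π·0.5² × L = 0.785398 × 1361.459416 = 1069.287725

L=1361.459 V=1069.288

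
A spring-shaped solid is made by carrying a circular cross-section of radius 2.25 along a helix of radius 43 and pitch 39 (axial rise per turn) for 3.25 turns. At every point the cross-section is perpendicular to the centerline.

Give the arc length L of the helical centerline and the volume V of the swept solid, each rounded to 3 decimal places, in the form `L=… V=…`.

L=887.176 V=14109.927

2πR = 2π·43 = 270.176968
per-turn = √(270.176968² + 39²) = √(72995.5942 + 1521) = √74516.5942 = 272.977278
L = 3.25 × 272.977278 = 887.176153
V = π·2.25² × L = 15.904313 × 887.176153 = 14109.927047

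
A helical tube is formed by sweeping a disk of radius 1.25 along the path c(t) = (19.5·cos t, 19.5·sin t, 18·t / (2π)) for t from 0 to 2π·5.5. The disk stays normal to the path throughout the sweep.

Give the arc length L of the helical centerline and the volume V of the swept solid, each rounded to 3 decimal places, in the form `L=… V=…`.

L=681.105 V=3343.366

2πR = 2π·19.5 = 122.522113
per-turn = √(122.522113² + 18²) = √(15011.6683 + 324) = √15335.6683 = 123.837265
L = 5.5 × 123.837265 = 681.104960
V = π·1.25² × L = 4.908739 × 681.104960 = 3343.366152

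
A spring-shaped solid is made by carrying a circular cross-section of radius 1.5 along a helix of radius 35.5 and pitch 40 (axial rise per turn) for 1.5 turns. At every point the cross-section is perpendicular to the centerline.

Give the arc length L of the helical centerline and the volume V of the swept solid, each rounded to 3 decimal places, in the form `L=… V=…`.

2πR = 2π·35.5 = 223.053078
per-turn = √(223.053078² + 40²) = √(49752.6758 + 1600) = √51352.6758 = 226.611288
L = 1.5 × 226.611288 = 339.916932
V = π·1.5² × L = 7.068583 × 339.916932 = 2402.731205

L=339.917 V=2402.731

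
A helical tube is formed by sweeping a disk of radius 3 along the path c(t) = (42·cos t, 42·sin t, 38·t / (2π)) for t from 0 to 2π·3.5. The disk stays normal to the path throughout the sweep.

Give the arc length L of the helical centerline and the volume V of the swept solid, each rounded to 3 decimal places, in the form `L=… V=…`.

2πR = 2π·42 = 263.893783
per-turn = √(263.893783² + 38²) = √(69639.9287 + 1444) = √71083.9287 = 266.615695
L = 3.5 × 266.615695 = 933.154931
V = π·3² × L = 28.274334 × 933.154931 = 26384.334095

L=933.155 V=26384.334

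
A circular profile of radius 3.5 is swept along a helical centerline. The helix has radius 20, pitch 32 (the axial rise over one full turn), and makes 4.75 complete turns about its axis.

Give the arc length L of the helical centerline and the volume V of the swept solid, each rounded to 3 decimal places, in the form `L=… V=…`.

L=615.952 V=23704.606

2πR = 2π·20 = 125.663706
per-turn = √(125.663706² + 32²) = √(15791.3670 + 1024) = √16815.3670 = 129.674080
L = 4.75 × 129.674080 = 615.951880
V = π·3.5² × L = 38.484510 × 615.951880 = 23704.606302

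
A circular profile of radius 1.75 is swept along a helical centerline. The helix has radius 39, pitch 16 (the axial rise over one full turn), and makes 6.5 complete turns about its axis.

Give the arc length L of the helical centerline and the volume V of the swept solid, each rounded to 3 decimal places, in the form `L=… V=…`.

2πR = 2π·39 = 245.044227
per-turn = √(245.044227² + 16²) = √(60046.6732 + 256) = √60302.6732 = 245.566026
L = 6.5 × 245.566026 = 1596.179170
V = π·1.75² × L = 9.621128 × 1596.179170 = 15357.043307

L=1596.179 V=15357.043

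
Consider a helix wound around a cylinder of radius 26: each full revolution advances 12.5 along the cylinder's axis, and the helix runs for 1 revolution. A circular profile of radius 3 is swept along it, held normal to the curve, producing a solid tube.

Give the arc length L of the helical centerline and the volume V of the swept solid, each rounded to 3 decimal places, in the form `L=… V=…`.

L=163.840 V=4632.477

2πR = 2π·26 = 163.362818
per-turn = √(163.362818² + 12.5²) = √(26687.4103 + 156.25) = √26843.6603 = 163.840350
L = 1 × 163.840350 = 163.840350
V = π·3² × L = 28.274334 × 163.840350 = 4632.476760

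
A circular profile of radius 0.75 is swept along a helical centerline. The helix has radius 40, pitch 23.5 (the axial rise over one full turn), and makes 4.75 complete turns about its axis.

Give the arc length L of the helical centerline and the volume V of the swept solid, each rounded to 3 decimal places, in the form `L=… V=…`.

L=1199.013 V=2118.830

2πR = 2π·40 = 251.327412
per-turn = √(251.327412² + 23.5²) = √(63165.4682 + 552.25) = √63717.7182 = 252.423688
L = 4.75 × 252.423688 = 1199.012517
V = π·0.75² × L = 1.767146 × 1199.012517 = 2118.830015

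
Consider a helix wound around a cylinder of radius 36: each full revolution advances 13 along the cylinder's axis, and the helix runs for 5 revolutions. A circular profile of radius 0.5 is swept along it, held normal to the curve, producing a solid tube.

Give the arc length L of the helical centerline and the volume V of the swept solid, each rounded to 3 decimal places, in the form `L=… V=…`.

L=1132.840 V=889.730

2πR = 2π·36 = 226.194671
per-turn = √(226.194671² + 13²) = √(51164.0292 + 169) = √51333.0292 = 226.567935
L = 5 × 226.567935 = 1132.839675
V = π·0.5² × L = 0.785398 × 1132.839675 = 889.730201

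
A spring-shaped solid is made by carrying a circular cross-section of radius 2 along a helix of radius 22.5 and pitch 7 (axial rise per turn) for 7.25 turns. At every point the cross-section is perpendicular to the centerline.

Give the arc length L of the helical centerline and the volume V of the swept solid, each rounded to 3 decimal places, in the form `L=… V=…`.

2πR = 2π·22.5 = 141.371669
per-turn = √(141.371669² + 7²) = √(19985.9489 + 49) = √20034.9489 = 141.544865
L = 7.25 × 141.544865 = 1026.200274
V = π·2² × L = 12.566371 × 1026.200274 = 12895.612967

L=1026.200 V=12895.613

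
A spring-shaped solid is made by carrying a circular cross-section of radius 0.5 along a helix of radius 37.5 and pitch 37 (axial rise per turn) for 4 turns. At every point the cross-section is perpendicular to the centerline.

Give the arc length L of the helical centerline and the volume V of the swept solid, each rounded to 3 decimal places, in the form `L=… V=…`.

2πR = 2π·37.5 = 235.619449
per-turn = √(235.619449² + 37²) = √(55516.5248 + 1369) = √56885.5248 = 238.506865
L = 4 × 238.506865 = 954.027461
V = π·0.5² × L = 0.785398 × 954.027461 = 749.291416

L=954.027 V=749.291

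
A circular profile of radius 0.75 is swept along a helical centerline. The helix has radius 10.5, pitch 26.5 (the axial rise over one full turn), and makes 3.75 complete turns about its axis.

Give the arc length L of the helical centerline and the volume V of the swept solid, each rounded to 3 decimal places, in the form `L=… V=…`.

2πR = 2π·10.5 = 65.973446
per-turn = √(65.973446² + 26.5²) = √(4352.4955 + 702.25) = √5054.7455 = 71.096734
L = 3.75 × 71.096734 = 266.612751
V = π·0.75² × L = 1.767146 × 266.612751 = 471.143622

L=266.613 V=471.144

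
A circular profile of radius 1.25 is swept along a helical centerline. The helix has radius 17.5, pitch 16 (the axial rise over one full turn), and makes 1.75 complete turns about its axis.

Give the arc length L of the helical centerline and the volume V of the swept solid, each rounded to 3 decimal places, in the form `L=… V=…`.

2πR = 2π·17.5 = 109.955743
per-turn = √(109.955743² + 16²) = √(12090.2654 + 256) = √12346.2654 = 111.113750
L = 1.75 × 111.113750 = 194.449062
V = π·1.25² × L = 4.908739 × 194.449062 = 954.499602

L=194.449 V=954.500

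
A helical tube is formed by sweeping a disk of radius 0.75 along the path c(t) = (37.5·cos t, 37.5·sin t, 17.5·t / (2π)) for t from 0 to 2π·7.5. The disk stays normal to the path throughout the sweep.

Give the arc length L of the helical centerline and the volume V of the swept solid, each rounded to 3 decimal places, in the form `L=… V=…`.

L=1772.013 V=3131.406

2πR = 2π·37.5 = 235.619449
per-turn = √(235.619449² + 17.5²) = √(55516.5248 + 306.25) = √55822.7748 = 236.268438
L = 7.5 × 236.268438 = 1772.013284
V = π·0.75² × L = 1.767146 × 1772.013284 = 3131.405953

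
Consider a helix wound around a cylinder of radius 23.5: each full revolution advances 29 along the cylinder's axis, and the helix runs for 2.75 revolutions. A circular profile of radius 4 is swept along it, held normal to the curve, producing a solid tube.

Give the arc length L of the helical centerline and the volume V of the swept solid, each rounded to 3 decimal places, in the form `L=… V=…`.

2πR = 2π·23.5 = 147.654855
per-turn = √(147.654855² + 29²) = √(21801.9561 + 841) = √22642.9561 = 150.475766
L = 2.75 × 150.475766 = 413.808356
V = π·4² × L = 50.265482 × 413.808356 = 20800.276670

L=413.808 V=20800.277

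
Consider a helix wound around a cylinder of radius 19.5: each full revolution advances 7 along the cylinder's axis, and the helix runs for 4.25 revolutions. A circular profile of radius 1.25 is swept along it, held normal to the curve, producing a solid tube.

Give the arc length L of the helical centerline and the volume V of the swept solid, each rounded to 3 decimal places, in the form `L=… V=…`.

2πR = 2π·19.5 = 122.522113
per-turn = √(122.522113² + 7²) = √(15011.6683 + 49) = √15060.6683 = 122.721914
L = 4.25 × 122.721914 = 521.568137
V = π·1.25² × L = 4.908739 × 521.568137 = 2560.241603

L=521.568 V=2560.242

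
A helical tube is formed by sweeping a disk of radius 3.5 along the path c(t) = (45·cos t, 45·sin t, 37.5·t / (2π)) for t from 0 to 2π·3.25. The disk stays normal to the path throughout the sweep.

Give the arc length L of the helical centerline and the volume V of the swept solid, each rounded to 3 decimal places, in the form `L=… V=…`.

L=926.963 V=35673.706

2πR = 2π·45 = 282.743339
per-turn = √(282.743339² + 37.5²) = √(79943.7956 + 1406.25) = √81350.0456 = 285.219294
L = 3.25 × 285.219294 = 926.962705
V = π·3.5² × L = 38.484510 × 926.962705 = 35673.705511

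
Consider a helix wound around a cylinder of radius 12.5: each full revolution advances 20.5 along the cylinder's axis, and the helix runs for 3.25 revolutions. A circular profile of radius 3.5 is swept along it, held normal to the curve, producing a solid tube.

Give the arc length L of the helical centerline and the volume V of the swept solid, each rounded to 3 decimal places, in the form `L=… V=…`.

L=263.806 V=10152.452

2πR = 2π·12.5 = 78.539816
per-turn = √(78.539816² + 20.5²) = √(6168.5028 + 420.25) = √6588.7528 = 81.171132
L = 3.25 × 81.171132 = 263.806181
V = π·3.5² × L = 38.484510 × 263.806181 = 10152.451598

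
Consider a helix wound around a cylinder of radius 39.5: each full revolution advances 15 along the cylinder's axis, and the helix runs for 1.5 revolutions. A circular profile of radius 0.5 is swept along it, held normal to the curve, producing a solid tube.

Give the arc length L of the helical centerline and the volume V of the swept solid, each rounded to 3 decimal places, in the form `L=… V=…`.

L=372.958 V=292.921

2πR = 2π·39.5 = 248.185820
per-turn = √(248.185820² + 15²) = √(61596.2011 + 225) = √61821.2011 = 248.638696
L = 1.5 × 248.638696 = 372.958044
V = π·0.5² × L = 0.785398 × 372.958044 = 292.920563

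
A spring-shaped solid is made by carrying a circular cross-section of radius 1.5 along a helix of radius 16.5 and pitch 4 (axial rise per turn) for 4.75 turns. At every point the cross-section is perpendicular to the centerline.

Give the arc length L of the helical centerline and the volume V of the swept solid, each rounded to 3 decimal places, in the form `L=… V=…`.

L=492.811 V=3483.476

2πR = 2π·16.5 = 103.672558
per-turn = √(103.672558² + 4²) = √(10747.9992 + 16) = √10763.9992 = 103.749695
L = 4.75 × 103.749695 = 492.811051
V = π·1.5² × L = 7.068583 × 492.811051 = 3483.476048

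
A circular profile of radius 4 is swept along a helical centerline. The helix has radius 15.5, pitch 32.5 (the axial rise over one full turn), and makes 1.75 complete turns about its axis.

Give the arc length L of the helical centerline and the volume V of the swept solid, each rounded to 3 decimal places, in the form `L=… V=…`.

2πR = 2π·15.5 = 97.389372
per-turn = √(97.389372² + 32.5²) = √(9484.6898 + 1056.25) = √10540.9398 = 102.669079
L = 1.75 × 102.669079 = 179.670889
V = π·4² × L = 50.265482 × 179.670889 = 9031.243901

L=179.671 V=9031.244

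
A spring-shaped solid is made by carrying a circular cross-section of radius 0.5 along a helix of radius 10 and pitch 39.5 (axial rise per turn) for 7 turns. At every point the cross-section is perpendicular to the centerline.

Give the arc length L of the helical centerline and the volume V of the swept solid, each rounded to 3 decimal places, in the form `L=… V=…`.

L=519.516 V=408.027

2πR = 2π·10 = 62.831853
per-turn = √(62.831853² + 39.5²) = √(3947.8418 + 1560.25) = √5508.0918 = 74.216519
L = 7 × 74.216519 = 519.515636
V = π·0.5² × L = 0.785398 × 519.515636 = 408.026627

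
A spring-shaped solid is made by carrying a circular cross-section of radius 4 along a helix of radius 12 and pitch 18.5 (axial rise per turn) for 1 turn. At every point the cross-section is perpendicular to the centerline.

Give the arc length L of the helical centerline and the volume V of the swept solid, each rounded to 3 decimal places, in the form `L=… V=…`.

L=77.635 V=3902.344

2πR = 2π·12 = 75.398224
per-turn = √(75.398224² + 18.5²) = √(5684.8921 + 342.25) = √6027.1421 = 77.634671
L = 1 × 77.634671 = 77.634671
V = π·4² × L = 50.265482 × 77.634671 = 3902.344191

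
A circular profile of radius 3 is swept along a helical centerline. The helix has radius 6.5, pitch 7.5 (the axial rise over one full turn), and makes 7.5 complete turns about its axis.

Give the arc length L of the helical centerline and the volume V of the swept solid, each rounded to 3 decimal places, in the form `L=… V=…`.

2πR = 2π·6.5 = 40.840704
per-turn = √(40.840704² + 7.5²) = √(1667.9631 + 56.25) = √1724.2131 = 41.523646
L = 7.5 × 41.523646 = 311.427342
V = π·3² × L = 28.274334 × 311.427342 = 8805.400647

L=311.427 V=8805.401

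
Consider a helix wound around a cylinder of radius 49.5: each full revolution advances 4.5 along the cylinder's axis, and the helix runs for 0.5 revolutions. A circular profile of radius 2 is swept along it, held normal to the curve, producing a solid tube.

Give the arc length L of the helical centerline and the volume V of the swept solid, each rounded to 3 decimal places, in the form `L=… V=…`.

L=155.525 V=1954.386

2πR = 2π·49.5 = 311.017673
per-turn = √(311.017673² + 4.5²) = √(96731.9927 + 20.25) = √96752.2427 = 311.050225
L = 0.5 × 311.050225 = 155.525113
V = π·2² × L = 12.566371 × 155.525113 = 1954.386206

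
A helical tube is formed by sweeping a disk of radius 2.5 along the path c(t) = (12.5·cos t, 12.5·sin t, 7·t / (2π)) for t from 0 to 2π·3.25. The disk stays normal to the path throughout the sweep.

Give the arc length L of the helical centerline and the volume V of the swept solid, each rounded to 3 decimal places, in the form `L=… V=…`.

L=256.266 V=5031.775

2πR = 2π·12.5 = 78.539816
per-turn = √(78.539816² + 7²) = √(6168.5028 + 49) = √6217.5028 = 78.851143
L = 3.25 × 78.851143 = 256.266215
V = π·2.5² × L = 19.634954 × 256.266215 = 5031.775359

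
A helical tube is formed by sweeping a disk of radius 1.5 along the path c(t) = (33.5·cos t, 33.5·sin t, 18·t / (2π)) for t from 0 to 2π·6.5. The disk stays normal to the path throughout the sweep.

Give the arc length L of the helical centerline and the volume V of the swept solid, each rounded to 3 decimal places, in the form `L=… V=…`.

L=1373.157 V=9706.276

2πR = 2π·33.5 = 210.486708
per-turn = √(210.486708² + 18²) = √(44304.6542 + 324) = √44628.6542 = 211.254951
L = 6.5 × 211.254951 = 1373.157179
V = π·1.5² × L = 7.068583 × 1373.157179 = 9706.276138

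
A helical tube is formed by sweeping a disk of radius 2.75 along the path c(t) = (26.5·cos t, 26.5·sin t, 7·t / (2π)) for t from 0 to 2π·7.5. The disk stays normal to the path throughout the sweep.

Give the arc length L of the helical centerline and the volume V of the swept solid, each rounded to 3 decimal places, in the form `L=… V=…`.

2πR = 2π·26.5 = 166.504411
per-turn = √(166.504411² + 7²) = √(27723.7188 + 49) = √27772.7188 = 166.651489
L = 7.5 × 166.651489 = 1249.886167
V = π·2.75² × L = 23.758294 × 1249.886167 = 29695.163575

L=1249.886 V=29695.164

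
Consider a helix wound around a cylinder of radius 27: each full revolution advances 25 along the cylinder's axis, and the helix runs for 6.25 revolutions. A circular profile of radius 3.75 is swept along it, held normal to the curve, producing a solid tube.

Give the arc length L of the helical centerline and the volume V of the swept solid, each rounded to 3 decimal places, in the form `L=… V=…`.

2πR = 2π·27 = 169.646003
per-turn = √(169.646003² + 25²) = √(28779.7664 + 625) = √29404.7664 = 171.478181
L = 6.25 × 171.478181 = 1071.738629
V = π·3.75² × L = 44.178647 × 1071.738629 = 47347.962234

L=1071.739 V=47347.962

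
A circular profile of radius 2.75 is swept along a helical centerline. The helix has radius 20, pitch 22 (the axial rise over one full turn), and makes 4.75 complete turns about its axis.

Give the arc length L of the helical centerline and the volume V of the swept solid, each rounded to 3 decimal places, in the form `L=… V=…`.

L=605.981 V=14397.075

2πR = 2π·20 = 125.663706
per-turn = √(125.663706² + 22²) = √(15791.3670 + 484) = √16275.3670 = 127.574947
L = 4.75 × 127.574947 = 605.980997
V = π·2.75² × L = 23.758294 × 605.980997 = 14397.074956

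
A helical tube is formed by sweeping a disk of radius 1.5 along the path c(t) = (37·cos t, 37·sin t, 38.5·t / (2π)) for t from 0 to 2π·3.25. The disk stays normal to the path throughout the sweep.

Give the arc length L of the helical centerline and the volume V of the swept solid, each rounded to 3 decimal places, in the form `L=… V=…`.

L=765.844 V=5413.430

2πR = 2π·37 = 232.477856
per-turn = √(232.477856² + 38.5²) = √(54045.9537 + 1482.25) = √55528.2037 = 235.644231
L = 3.25 × 235.644231 = 765.843751
V = π·1.5² × L = 7.068583 × 765.843751 = 5413.430482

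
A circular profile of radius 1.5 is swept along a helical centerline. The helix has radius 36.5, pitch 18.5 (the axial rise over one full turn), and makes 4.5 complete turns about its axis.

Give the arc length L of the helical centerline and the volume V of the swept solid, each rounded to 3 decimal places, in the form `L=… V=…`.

L=1035.366 V=7318.568

2πR = 2π·36.5 = 229.336264
per-turn = √(229.336264² + 18.5²) = √(52595.1219 + 342.25) = √52937.3719 = 230.081229
L = 4.5 × 230.081229 = 1035.365530
V = π·1.5² × L = 7.068583 × 1035.365530 = 7318.567669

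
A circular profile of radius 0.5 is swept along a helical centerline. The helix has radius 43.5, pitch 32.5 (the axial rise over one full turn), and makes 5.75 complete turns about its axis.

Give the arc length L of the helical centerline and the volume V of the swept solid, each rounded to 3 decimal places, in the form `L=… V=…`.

L=1582.653 V=1243.013

2πR = 2π·43.5 = 273.318561
per-turn = √(273.318561² + 32.5²) = √(74703.0357 + 1056.25) = √75759.2857 = 275.244048
L = 5.75 × 275.244048 = 1582.653273
V = π·0.5² × L = 0.785398 × 1582.653273 = 1243.012974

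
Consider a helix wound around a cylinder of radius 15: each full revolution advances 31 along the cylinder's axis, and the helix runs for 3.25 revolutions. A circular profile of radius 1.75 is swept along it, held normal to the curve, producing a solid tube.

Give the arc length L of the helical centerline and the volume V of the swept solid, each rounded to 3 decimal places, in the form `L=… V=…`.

L=322.449 V=3102.325

2πR = 2π·15 = 94.247780
per-turn = √(94.247780² + 31²) = √(8882.6440 + 961) = √9843.6440 = 99.215140
L = 3.25 × 99.215140 = 322.449204
V = π·1.75² × L = 9.621128 × 322.449204 = 3102.324907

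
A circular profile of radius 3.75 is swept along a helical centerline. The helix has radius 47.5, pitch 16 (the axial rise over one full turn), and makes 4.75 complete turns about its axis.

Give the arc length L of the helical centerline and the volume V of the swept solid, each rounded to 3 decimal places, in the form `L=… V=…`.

2πR = 2π·47.5 = 298.451302
per-turn = √(298.451302² + 16²) = √(89073.1797 + 256) = √89329.1797 = 298.879875
L = 4.75 × 298.879875 = 1419.679407
V = π·3.75² × L = 44.178647 × 1419.679407 = 62719.514917

L=1419.679 V=62719.515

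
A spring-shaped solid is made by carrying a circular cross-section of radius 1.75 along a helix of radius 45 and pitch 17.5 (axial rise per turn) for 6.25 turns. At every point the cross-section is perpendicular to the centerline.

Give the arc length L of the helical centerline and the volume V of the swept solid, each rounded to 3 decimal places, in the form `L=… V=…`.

L=1770.527 V=17034.470

2πR = 2π·45 = 282.743339
per-turn = √(282.743339² + 17.5²) = √(79943.7956 + 306.25) = √80250.0456 = 283.284390
L = 6.25 × 283.284390 = 1770.527438
V = π·1.75² × L = 9.621128 × 1770.527438 = 17034.470225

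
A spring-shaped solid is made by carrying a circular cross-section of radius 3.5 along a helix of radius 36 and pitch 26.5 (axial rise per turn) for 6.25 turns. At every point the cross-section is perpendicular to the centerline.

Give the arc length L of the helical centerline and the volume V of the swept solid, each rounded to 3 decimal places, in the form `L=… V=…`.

L=1423.386 V=54778.297

2πR = 2π·36 = 226.194671
per-turn = √(226.194671² + 26.5²) = √(51164.0292 + 702.25) = √51866.2792 = 227.741694
L = 6.25 × 227.741694 = 1423.385588
V = π·3.5² × L = 38.484510 × 1423.385588 = 54778.296901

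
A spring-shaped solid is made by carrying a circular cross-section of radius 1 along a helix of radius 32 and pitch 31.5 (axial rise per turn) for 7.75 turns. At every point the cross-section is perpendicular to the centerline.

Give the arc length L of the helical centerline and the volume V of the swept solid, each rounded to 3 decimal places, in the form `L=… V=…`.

2πR = 2π·32 = 201.061930
per-turn = √(201.061930² + 31.5²) = √(40425.8996 + 992.25) = √41418.1496 = 203.514495
L = 7.75 × 203.514495 = 1577.237335
V = π·1² × L = 3.141593 × 1577.237335 = 4955.037226

L=1577.237 V=4955.037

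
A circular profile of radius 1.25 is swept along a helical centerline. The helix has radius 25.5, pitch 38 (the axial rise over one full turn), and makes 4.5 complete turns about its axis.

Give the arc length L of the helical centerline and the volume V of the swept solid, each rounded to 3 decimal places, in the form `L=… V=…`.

2πR = 2π·25.5 = 160.221225
per-turn = √(160.221225² + 38²) = √(25670.8410 + 1444) = √27114.8410 = 164.665847
L = 4.5 × 164.665847 = 740.996310
V = π·1.25² × L = 4.908739 × 740.996310 = 3637.357130

L=740.996 V=3637.357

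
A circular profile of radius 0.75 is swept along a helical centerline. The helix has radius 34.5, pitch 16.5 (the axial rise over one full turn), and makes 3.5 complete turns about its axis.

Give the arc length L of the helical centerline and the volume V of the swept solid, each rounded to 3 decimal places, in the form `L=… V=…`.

L=760.889 V=1344.602

2πR = 2π·34.5 = 216.769893
per-turn = √(216.769893² + 16.5²) = √(46989.1866 + 272.25) = √47261.4366 = 217.396956
L = 3.5 × 217.396956 = 760.889347
V = π·0.75² × L = 1.767146 × 760.889347 = 1344.602465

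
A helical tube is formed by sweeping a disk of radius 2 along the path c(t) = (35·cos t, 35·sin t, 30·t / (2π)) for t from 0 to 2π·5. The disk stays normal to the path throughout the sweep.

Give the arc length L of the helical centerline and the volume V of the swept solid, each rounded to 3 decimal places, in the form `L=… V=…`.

L=1109.742 V=13945.425

2πR = 2π·35 = 219.911486
per-turn = √(219.911486² + 30²) = √(48361.0616 + 900) = √49261.0616 = 221.948331
L = 5 × 221.948331 = 1109.741654
V = π·2² × L = 12.566371 × 1109.741654 = 13945.424913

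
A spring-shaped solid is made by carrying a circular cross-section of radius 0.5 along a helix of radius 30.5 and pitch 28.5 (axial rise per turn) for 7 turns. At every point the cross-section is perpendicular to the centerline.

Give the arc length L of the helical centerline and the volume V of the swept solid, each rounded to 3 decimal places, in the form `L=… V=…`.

2πR = 2π·30.5 = 191.637152
per-turn = √(191.637152² + 28.5²) = √(36724.7980 + 812.25) = √37537.0480 = 193.744801
L = 7 × 193.744801 = 1356.213608
V = π·0.5² × L = 0.785398 × 1356.213608 = 1065.167677

L=1356.214 V=1065.168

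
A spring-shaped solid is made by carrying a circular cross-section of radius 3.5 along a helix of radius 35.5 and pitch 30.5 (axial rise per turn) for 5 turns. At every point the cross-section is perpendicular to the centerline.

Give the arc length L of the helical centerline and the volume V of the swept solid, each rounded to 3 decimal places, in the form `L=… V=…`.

L=1125.643 V=43319.836

2πR = 2π·35.5 = 223.053078
per-turn = √(223.053078² + 30.5²) = √(49752.6758 + 930.25) = √50682.9258 = 225.128687
L = 5 × 225.128687 = 1125.643436
V = π·3.5² × L = 38.484510 × 1125.643436 = 43319.836070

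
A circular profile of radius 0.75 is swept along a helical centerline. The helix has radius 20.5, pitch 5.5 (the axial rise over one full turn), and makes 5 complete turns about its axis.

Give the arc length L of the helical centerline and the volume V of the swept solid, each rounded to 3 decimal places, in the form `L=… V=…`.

2πR = 2π·20.5 = 128.805299
per-turn = √(128.805299² + 5.5²) = √(16590.8050 + 30.25) = √16621.0550 = 128.922671
L = 5 × 128.922671 = 644.613353
V = π·0.75² × L = 1.767146 × 644.613353 = 1139.125823

L=644.613 V=1139.126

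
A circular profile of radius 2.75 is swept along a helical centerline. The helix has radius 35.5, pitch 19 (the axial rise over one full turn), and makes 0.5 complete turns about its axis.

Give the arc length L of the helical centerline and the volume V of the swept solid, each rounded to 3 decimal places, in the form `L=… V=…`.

2πR = 2π·35.5 = 223.053078
per-turn = √(223.053078² + 19²) = √(49752.6758 + 361) = √50113.6758 = 223.860840
L = 0.5 × 223.860840 = 111.930420
V = π·2.75² × L = 23.758294 × 111.930420 = 2659.275878

L=111.930 V=2659.276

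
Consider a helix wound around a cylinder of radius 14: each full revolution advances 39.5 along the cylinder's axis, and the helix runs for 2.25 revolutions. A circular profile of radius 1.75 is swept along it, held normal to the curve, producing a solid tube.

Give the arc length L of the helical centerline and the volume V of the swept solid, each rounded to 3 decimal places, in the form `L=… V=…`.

L=216.959 V=2087.391

2πR = 2π·14 = 87.964594
per-turn = √(87.964594² + 39.5²) = √(7737.7699 + 1560.25) = √9298.0199 = 96.426240
L = 2.25 × 96.426240 = 216.959041
V = π·1.75² × L = 9.621128 × 216.959041 = 2087.390597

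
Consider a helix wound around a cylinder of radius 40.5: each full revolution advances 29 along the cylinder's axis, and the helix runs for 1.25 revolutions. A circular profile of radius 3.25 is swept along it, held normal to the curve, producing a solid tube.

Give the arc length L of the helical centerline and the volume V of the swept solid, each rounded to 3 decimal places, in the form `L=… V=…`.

L=320.145 V=10623.400

2πR = 2π·40.5 = 254.469005
per-turn = √(254.469005² + 29²) = √(64754.4745 + 841) = √65595.4745 = 256.116135
L = 1.25 × 256.116135 = 320.145168
V = π·3.25² × L = 33.183072 × 320.145168 = 10623.400304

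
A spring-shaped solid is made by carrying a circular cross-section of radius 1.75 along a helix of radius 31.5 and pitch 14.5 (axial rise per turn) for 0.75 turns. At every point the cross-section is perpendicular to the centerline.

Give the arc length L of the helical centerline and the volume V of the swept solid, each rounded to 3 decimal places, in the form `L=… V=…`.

L=148.838 V=1431.990

2πR = 2π·31.5 = 197.920337
per-turn = √(197.920337² + 14.5²) = √(39172.4599 + 210.25) = √39382.7099 = 198.450774
L = 0.75 × 198.450774 = 148.838081
V = π·1.75² × L = 9.621128 × 148.838081 = 1431.990153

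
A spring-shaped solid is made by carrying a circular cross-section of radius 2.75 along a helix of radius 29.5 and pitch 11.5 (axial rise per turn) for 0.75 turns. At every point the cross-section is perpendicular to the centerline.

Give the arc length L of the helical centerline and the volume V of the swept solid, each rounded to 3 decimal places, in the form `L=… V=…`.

2πR = 2π·29.5 = 185.353967
per-turn = √(185.353967² + 11.5²) = √(34356.0929 + 132.25) = √34488.3429 = 185.710374
L = 0.75 × 185.710374 = 139.282780
V = π·2.75² × L = 23.758294 × 139.282780 = 3309.121306

L=139.283 V=3309.121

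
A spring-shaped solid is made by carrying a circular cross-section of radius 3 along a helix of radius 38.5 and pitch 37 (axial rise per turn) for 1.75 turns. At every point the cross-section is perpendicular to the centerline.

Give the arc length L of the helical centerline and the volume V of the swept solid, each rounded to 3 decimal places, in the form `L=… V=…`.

L=428.253 V=12108.565

2πR = 2π·38.5 = 241.902634
per-turn = √(241.902634² + 37²) = √(58516.8845 + 1369) = √59885.8845 = 244.715926
L = 1.75 × 244.715926 = 428.252871
V = π·3² × L = 28.274334 × 428.252871 = 12108.564652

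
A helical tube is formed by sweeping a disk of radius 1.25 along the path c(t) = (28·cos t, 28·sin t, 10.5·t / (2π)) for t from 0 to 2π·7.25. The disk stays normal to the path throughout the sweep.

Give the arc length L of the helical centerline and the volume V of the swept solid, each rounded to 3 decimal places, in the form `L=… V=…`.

L=1277.756 V=6272.172

2πR = 2π·28 = 175.929189
per-turn = √(175.929189² + 10.5²) = √(30951.0794 + 110.25) = √31061.3294 = 176.242246
L = 7.25 × 176.242246 = 1277.756286
V = π·1.25² × L = 4.908739 × 1277.756286 = 6272.171502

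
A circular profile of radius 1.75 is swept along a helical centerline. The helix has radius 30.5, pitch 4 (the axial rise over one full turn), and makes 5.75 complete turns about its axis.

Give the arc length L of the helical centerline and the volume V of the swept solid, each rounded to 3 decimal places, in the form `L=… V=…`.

2πR = 2π·30.5 = 191.637152
per-turn = √(191.637152² + 4²) = √(36724.7980 + 16) = √36740.7980 = 191.678893
L = 5.75 × 191.678893 = 1102.153634
V = π·1.75² × L = 9.621128 × 1102.153634 = 10603.960640

L=1102.154 V=10603.961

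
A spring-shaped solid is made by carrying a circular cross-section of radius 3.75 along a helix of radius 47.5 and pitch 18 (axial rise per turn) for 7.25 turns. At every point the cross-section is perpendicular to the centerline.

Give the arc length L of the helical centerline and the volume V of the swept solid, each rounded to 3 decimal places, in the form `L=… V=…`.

L=2167.704 V=95766.215

2πR = 2π·47.5 = 298.451302
per-turn = √(298.451302² + 18²) = √(89073.1797 + 324) = √89397.1797 = 298.993612
L = 7.25 × 298.993612 = 2167.703683
V = π·3.75² × L = 44.178647 × 2167.703683 = 95766.215160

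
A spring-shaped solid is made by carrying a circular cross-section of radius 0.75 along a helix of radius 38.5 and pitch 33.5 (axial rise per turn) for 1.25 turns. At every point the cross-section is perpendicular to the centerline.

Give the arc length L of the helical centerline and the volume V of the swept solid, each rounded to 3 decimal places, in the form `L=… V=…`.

L=305.264 V=539.446

2πR = 2π·38.5 = 241.902634
per-turn = √(241.902634² + 33.5²) = √(58516.8845 + 1122.25) = √59639.1345 = 244.211250
L = 1.25 × 244.211250 = 305.264062
V = π·0.75² × L = 1.767146 × 305.264062 = 539.446126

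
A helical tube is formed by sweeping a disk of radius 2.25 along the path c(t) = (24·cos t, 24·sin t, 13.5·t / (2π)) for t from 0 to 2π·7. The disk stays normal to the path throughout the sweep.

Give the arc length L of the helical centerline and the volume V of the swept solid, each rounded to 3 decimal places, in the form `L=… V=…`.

2πR = 2π·24 = 150.796447
per-turn = √(150.796447² + 13.5²) = √(22739.5685 + 182.25) = √22921.8185 = 151.399533
L = 7 × 151.399533 = 1059.796730
V = π·2.25² × L = 15.904313 × 1059.796730 = 16855.338704

L=1059.797 V=16855.339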